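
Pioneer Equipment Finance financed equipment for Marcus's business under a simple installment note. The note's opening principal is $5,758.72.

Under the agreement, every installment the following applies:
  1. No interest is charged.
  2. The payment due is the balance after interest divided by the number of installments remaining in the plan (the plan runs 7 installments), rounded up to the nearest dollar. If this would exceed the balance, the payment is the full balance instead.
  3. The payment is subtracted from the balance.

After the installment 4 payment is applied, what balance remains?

Installment 1: opening $5,758.72; payment $823.00; balance $4,935.72
Installment 2: opening $4,935.72; payment $823.00; balance $4,112.72
Installment 3: opening $4,112.72; payment $823.00; balance $3,289.72
Installment 4: opening $3,289.72; payment $823.00; balance $2,466.72

$2,466.72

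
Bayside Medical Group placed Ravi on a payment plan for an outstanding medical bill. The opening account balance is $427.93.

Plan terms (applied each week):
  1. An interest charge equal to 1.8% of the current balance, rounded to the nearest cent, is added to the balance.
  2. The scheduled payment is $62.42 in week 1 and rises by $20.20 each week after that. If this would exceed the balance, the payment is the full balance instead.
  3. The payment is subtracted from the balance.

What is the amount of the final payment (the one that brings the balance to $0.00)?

# | Opening | Interest | Payment | End bal
1 | $427.93 | $7.70 | $62.42 | $373.21
2 | $373.21 | $6.72 | $82.62 | $297.31
3 | $297.31 | $5.35 | $102.82 | $199.84
4 | $199.84 | $3.60 | $123.02 | $80.42
5 | $80.42 | $1.45 | $81.87 | $0.00

$81.87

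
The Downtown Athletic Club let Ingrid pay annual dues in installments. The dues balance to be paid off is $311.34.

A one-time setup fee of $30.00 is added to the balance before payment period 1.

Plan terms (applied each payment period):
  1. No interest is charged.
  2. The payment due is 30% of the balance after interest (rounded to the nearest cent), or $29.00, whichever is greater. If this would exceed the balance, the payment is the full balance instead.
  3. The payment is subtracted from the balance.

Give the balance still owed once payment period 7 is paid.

$0.00

Payment period 1: $341.34 − $102.40 → $238.94
Payment period 2: $238.94 − $71.68 → $167.26
Payment period 3: $167.26 − $50.18 → $117.08
Payment period 4: $117.08 − $35.12 → $81.96
Payment period 5: $81.96 − $29.00 → $52.96
Payment period 6: $52.96 − $29.00 → $23.96
Payment period 7: $23.96 − $23.96 → $0.00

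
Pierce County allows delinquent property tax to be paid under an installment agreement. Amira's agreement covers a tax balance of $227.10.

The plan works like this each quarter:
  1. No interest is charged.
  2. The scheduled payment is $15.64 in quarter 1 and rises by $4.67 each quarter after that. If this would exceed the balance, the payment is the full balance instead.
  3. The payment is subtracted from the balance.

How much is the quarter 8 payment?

# | Opening | Payment | End bal
1 | $227.10 | $15.64 | $211.46
2 | $211.46 | $20.31 | $191.15
3 | $191.15 | $24.98 | $166.17
4 | $166.17 | $29.65 | $136.52
5 | $136.52 | $34.32 | $102.20
6 | $102.20 | $38.99 | $63.21
7 | $63.21 | $43.66 | $19.55
8 | $19.55 | $19.55 | $0.00

$19.55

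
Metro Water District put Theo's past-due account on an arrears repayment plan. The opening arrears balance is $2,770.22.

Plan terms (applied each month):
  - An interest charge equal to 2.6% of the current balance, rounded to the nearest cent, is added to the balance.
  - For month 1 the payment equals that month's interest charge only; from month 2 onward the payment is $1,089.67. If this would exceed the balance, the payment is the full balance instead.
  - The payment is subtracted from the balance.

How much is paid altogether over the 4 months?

$2,978.27

# | Opening | Interest | Payment | End bal
1 | $2,770.22 | $72.03 | $72.03 | $2,770.22
2 | $2,770.22 | $72.03 | $1,089.67 | $1,752.58
3 | $1,752.58 | $45.57 | $1,089.67 | $708.48
4 | $708.48 | $18.42 | $726.90 | $0.00
Total paid: $2,978.27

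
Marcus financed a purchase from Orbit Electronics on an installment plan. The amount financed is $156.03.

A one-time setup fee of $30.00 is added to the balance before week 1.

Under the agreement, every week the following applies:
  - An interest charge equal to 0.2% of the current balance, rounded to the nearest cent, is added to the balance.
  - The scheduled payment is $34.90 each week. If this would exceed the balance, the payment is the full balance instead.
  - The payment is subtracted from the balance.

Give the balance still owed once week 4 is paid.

$47.49

Week 1: $186.03 +$0.37 interest = $186.40; pay $34.90 → $151.50
Week 2: $151.50 +$0.30 interest = $151.80; pay $34.90 → $116.90
Week 3: $116.90 +$0.23 interest = $117.13; pay $34.90 → $82.23
Week 4: $82.23 +$0.16 interest = $82.39; pay $34.90 → $47.49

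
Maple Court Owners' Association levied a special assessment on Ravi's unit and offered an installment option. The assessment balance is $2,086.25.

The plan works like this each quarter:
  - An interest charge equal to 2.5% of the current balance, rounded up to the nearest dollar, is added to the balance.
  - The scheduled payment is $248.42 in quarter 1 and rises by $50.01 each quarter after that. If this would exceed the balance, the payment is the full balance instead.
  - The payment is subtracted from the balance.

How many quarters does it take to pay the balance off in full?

# | Opening | Interest | Payment | End bal
1 | $2,086.25 | $53.00 | $248.42 | $1,890.83
2 | $1,890.83 | $48.00 | $298.43 | $1,640.40
3 | $1,640.40 | $42.00 | $348.44 | $1,333.96
4 | $1,333.96 | $34.00 | $398.45 | $969.51
5 | $969.51 | $25.00 | $448.46 | $546.05
6 | $546.05 | $14.00 | $498.47 | $61.58
7 | $61.58 | $2.00 | $63.58 | $0.00
Balance reaches $0.00 in quarter 7.

7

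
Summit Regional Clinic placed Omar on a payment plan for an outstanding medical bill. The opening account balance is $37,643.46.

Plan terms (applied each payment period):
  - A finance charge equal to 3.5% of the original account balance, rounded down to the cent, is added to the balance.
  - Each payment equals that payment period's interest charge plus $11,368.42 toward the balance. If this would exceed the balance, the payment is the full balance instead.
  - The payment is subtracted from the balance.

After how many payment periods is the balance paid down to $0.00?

4

Payment period 1: opening $37,643.46; interest $1,317.52 → $38,960.98; payment $12,685.94; balance $26,275.04
Payment period 2: opening $26,275.04; interest $1,317.52 → $27,592.56; payment $12,685.94; balance $14,906.62
Payment period 3: opening $14,906.62; interest $1,317.52 → $16,224.14; payment $12,685.94; balance $3,538.20
Payment period 4: opening $3,538.20; interest $1,317.52 → $4,855.72; payment $4,855.72; balance $0.00
Balance reaches $0.00 in payment period 4.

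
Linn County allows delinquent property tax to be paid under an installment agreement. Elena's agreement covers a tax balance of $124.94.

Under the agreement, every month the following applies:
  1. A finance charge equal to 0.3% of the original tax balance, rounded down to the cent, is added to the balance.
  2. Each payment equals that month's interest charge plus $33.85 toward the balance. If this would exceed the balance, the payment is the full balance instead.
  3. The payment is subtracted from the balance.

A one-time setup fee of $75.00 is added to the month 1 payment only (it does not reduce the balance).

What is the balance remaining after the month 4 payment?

Month 1: opening $124.94; interest $0.37 → $125.31; payment $34.22 (+ $75.00 fee); balance $91.09
Month 2: opening $91.09; interest $0.37 → $91.46; payment $34.22; balance $57.24
Month 3: opening $57.24; interest $0.37 → $57.61; payment $34.22; balance $23.39
Month 4: opening $23.39; interest $0.37 → $23.76; payment $23.76; balance $0.00

$0.00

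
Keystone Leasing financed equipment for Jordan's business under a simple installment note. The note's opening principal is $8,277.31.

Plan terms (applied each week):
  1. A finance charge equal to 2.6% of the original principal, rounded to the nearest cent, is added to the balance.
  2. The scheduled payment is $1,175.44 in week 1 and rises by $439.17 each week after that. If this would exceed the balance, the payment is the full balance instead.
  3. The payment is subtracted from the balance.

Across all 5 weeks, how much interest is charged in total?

$1,076.05

Week 1: opening $8,277.31; interest $215.21 → $8,492.52; payment $1,175.44; balance $7,317.08
Week 2: opening $7,317.08; interest $215.21 → $7,532.29; payment $1,614.61; balance $5,917.68
Week 3: opening $5,917.68; interest $215.21 → $6,132.89; payment $2,053.78; balance $4,079.11
Week 4: opening $4,079.11; interest $215.21 → $4,294.32; payment $2,492.95; balance $1,801.37
Week 5: opening $1,801.37; interest $215.21 → $2,016.58; payment $2,016.58; balance $0.00
Total interest: $215.21 + $215.21 + $215.21 + $215.21 + $215.21 = $1,076.05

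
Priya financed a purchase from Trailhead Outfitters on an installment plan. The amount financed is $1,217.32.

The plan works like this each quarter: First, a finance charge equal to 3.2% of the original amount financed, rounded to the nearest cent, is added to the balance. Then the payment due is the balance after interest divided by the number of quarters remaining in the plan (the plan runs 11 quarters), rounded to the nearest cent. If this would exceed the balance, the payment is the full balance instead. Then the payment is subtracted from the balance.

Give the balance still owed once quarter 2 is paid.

$1,062.91

# | Opening | Interest | Payment | End bal
1 | $1,217.32 | $38.95 | $114.21 | $1,142.06
2 | $1,142.06 | $38.95 | $118.10 | $1,062.91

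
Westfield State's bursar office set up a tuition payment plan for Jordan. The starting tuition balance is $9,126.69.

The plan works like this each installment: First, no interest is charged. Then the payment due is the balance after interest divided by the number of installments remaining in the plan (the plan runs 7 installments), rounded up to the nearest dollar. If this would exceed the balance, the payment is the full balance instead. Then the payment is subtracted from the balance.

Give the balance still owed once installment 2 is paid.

Installment 1: opening $9,126.69; payment $1,304.00; balance $7,822.69
Installment 2: opening $7,822.69; payment $1,304.00; balance $6,518.69

$6,518.69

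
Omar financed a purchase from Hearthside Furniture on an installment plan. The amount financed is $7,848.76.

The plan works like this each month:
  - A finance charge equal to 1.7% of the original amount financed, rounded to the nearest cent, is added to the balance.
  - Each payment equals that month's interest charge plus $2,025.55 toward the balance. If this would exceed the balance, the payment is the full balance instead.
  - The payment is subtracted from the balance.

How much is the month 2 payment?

$2,158.98

Month 1: opening $7,848.76; interest $133.43 → $7,982.19; payment $2,158.98; balance $5,823.21
Month 2: opening $5,823.21; interest $133.43 → $5,956.64; payment $2,158.98; balance $3,797.66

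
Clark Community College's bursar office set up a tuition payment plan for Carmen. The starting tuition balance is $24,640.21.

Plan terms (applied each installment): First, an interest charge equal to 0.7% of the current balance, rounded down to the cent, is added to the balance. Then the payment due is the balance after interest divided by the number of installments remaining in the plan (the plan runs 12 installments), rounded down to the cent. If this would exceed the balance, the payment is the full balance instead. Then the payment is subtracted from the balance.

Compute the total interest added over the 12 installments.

$1,150.36

# | Opening | Interest | Payment | End bal
1 | $24,640.21 | $172.48 | $2,067.72 | $22,744.97
2 | $22,744.97 | $159.21 | $2,082.19 | $20,821.99
3 | $20,821.99 | $145.75 | $2,096.77 | $18,870.97
4 | $18,870.97 | $132.09 | $2,111.45 | $16,891.61
5 | $16,891.61 | $118.24 | $2,126.23 | $14,883.62
6 | $14,883.62 | $104.18 | $2,141.11 | $12,846.69
7 | $12,846.69 | $89.92 | $2,156.10 | $10,780.51
8 | $10,780.51 | $75.46 | $2,171.19 | $8,684.78
9 | $8,684.78 | $60.79 | $2,186.39 | $6,559.18
10 | $6,559.18 | $45.91 | $2,201.69 | $4,403.40
11 | $4,403.40 | $30.82 | $2,217.11 | $2,217.11
12 | $2,217.11 | $15.51 | $2,232.62 | $0.00
Total interest: $172.48 + $159.21 + $145.75 + $132.09 + $118.24 + $104.18 + $89.92 + $75.46 + $60.79 + $45.91 + $30.82 + $15.51 = $1,150.36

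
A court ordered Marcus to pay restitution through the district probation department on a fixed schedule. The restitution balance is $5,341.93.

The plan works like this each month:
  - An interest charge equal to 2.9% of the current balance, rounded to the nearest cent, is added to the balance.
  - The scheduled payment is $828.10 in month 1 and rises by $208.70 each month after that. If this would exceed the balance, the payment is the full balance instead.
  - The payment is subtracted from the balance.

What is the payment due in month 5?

$1,289.53

Month 1: opening $5,341.93; interest $154.92 → $5,496.85; payment $828.10; balance $4,668.75
Month 2: opening $4,668.75; interest $135.39 → $4,804.14; payment $1,036.80; balance $3,767.34
Month 3: opening $3,767.34; interest $109.25 → $3,876.59; payment $1,245.50; balance $2,631.09
Month 4: opening $2,631.09; interest $76.30 → $2,707.39; payment $1,454.20; balance $1,253.19
Month 5: opening $1,253.19; interest $36.34 → $1,289.53; payment $1,289.53; balance $0.00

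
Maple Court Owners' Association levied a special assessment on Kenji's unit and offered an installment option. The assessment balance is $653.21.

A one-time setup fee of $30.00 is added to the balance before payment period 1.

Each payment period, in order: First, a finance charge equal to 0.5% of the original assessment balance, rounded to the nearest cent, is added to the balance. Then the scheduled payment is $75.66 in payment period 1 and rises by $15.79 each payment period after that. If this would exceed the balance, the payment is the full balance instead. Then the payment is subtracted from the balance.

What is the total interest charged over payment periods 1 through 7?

Payment period 1: opening $683.21; interest $3.27 → $686.48; payment $75.66; balance $610.82
Payment period 2: opening $610.82; interest $3.27 → $614.09; payment $91.45; balance $522.64
Payment period 3: opening $522.64; interest $3.27 → $525.91; payment $107.24; balance $418.67
Payment period 4: opening $418.67; interest $3.27 → $421.94; payment $123.03; balance $298.91
Payment period 5: opening $298.91; interest $3.27 → $302.18; payment $138.82; balance $163.36
Payment period 6: opening $163.36; interest $3.27 → $166.63; payment $154.61; balance $12.02
Payment period 7: opening $12.02; interest $3.27 → $15.29; payment $15.29; balance $0.00
Total interest: $3.27 + $3.27 + $3.27 + $3.27 + $3.27 + $3.27 + $3.27 = $22.89

$22.89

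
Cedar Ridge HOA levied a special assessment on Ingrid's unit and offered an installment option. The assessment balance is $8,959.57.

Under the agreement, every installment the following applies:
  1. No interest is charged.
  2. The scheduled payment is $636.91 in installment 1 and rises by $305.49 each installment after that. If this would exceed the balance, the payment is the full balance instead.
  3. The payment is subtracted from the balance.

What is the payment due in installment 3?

$1,247.89

Installment 1: opening $8,959.57; payment $636.91; balance $8,322.66
Installment 2: opening $8,322.66; payment $942.40; balance $7,380.26
Installment 3: opening $7,380.26; payment $1,247.89; balance $6,132.37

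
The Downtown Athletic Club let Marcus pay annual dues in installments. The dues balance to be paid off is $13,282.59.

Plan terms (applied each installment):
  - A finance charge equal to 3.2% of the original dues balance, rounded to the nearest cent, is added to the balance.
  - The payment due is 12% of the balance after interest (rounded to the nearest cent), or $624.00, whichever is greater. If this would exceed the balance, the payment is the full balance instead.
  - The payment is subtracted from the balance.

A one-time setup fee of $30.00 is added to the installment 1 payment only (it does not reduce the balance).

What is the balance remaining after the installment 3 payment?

Installment 1: opening $13,282.59; interest $425.04 → $13,707.63; payment $1,644.92 (+ $30.00 fee); balance $12,062.71
Installment 2: opening $12,062.71; interest $425.04 → $12,487.75; payment $1,498.53; balance $10,989.22
Installment 3: opening $10,989.22; interest $425.04 → $11,414.26; payment $1,369.71; balance $10,044.55

$10,044.55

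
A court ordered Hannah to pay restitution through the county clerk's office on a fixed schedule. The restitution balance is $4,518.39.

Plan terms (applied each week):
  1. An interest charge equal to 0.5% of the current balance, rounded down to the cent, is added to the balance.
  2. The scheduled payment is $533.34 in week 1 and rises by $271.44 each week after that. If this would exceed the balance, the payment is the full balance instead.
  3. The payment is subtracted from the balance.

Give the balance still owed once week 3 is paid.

$2,162.78

Week 1: $4,518.39 +$22.59 interest = $4,540.98; pay $533.34 → $4,007.64
Week 2: $4,007.64 +$20.03 interest = $4,027.67; pay $804.78 → $3,222.89
Week 3: $3,222.89 +$16.11 interest = $3,239.00; pay $1,076.22 → $2,162.78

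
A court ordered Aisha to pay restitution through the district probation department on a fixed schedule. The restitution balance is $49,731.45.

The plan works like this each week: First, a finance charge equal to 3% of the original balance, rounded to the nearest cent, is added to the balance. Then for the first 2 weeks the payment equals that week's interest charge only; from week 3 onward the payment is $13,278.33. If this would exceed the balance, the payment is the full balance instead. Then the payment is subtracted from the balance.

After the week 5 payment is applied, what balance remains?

$14,372.28

# | Opening | Interest | Payment | End bal
1 | $49,731.45 | $1,491.94 | $1,491.94 | $49,731.45
2 | $49,731.45 | $1,491.94 | $1,491.94 | $49,731.45
3 | $49,731.45 | $1,491.94 | $13,278.33 | $37,945.06
4 | $37,945.06 | $1,491.94 | $13,278.33 | $26,158.67
5 | $26,158.67 | $1,491.94 | $13,278.33 | $14,372.28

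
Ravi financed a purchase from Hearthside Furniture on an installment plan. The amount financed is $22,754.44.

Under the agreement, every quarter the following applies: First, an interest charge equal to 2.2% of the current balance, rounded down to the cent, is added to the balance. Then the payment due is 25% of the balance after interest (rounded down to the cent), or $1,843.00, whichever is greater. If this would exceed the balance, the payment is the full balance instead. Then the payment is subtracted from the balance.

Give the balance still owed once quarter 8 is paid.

$775.02

Quarter 1: opening $22,754.44; interest $500.59 → $23,255.03; payment $5,813.75; balance $17,441.28
Quarter 2: opening $17,441.28; interest $383.70 → $17,824.98; payment $4,456.24; balance $13,368.74
Quarter 3: opening $13,368.74; interest $294.11 → $13,662.85; payment $3,415.71; balance $10,247.14
Quarter 4: opening $10,247.14; interest $225.43 → $10,472.57; payment $2,618.14; balance $7,854.43
Quarter 5: opening $7,854.43; interest $172.79 → $8,027.22; payment $2,006.80; balance $6,020.42
Quarter 6: opening $6,020.42; interest $132.44 → $6,152.86; payment $1,843.00; balance $4,309.86
Quarter 7: opening $4,309.86; interest $94.81 → $4,404.67; payment $1,843.00; balance $2,561.67
Quarter 8: opening $2,561.67; interest $56.35 → $2,618.02; payment $1,843.00; balance $775.02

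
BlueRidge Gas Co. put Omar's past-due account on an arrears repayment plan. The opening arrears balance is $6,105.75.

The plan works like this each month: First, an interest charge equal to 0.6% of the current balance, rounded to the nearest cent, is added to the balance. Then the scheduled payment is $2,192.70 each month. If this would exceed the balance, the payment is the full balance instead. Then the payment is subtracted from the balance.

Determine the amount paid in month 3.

$1,791.36

# | Opening | Interest | Payment | End bal
1 | $6,105.75 | $36.63 | $2,192.70 | $3,949.68
2 | $3,949.68 | $23.70 | $2,192.70 | $1,780.68
3 | $1,780.68 | $10.68 | $1,791.36 | $0.00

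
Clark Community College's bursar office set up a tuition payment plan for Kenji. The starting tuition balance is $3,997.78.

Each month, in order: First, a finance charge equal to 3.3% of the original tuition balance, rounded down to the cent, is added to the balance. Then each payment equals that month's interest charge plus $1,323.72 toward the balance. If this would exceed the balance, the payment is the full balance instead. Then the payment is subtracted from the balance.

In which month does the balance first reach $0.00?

Month 1: $3,997.78 +$131.92 interest = $4,129.70; pay $1,455.64 → $2,674.06
Month 2: $2,674.06 +$131.92 interest = $2,805.98; pay $1,455.64 → $1,350.34
Month 3: $1,350.34 +$131.92 interest = $1,482.26; pay $1,455.64 → $26.62
Month 4: $26.62 +$131.92 interest = $158.54; pay $158.54 → $0.00
Balance reaches $0.00 in month 4.

4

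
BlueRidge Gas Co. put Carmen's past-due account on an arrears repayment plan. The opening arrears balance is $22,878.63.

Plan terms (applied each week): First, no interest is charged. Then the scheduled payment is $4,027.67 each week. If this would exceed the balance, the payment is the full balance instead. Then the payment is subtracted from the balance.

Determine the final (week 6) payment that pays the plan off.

Week 1: $22,878.63 − $4,027.67 → $18,850.96
Week 2: $18,850.96 − $4,027.67 → $14,823.29
Week 3: $14,823.29 − $4,027.67 → $10,795.62
Week 4: $10,795.62 − $4,027.67 → $6,767.95
Week 5: $6,767.95 − $4,027.67 → $2,740.28
Week 6: $2,740.28 − $2,740.28 → $0.00

$2,740.28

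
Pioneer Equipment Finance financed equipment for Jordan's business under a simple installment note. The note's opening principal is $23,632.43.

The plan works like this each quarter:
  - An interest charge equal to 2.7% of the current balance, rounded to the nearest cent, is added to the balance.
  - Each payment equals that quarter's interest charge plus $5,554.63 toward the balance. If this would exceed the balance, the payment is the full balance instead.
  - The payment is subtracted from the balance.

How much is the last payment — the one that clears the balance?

$1,452.09

Quarter 1: $23,632.43 +$638.08 interest = $24,270.51; pay $6,192.71 → $18,077.80
Quarter 2: $18,077.80 +$488.10 interest = $18,565.90; pay $6,042.73 → $12,523.17
Quarter 3: $12,523.17 +$338.13 interest = $12,861.30; pay $5,892.76 → $6,968.54
Quarter 4: $6,968.54 +$188.15 interest = $7,156.69; pay $5,742.78 → $1,413.91
Quarter 5: $1,413.91 +$38.18 interest = $1,452.09; pay $1,452.09 → $0.00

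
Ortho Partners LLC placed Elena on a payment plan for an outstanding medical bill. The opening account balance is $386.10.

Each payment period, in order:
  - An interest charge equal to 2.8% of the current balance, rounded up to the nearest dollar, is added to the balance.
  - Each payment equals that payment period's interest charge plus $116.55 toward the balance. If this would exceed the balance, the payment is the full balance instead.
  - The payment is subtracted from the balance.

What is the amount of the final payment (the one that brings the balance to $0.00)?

Payment period 1: $386.10 +$11.00 interest = $397.10; pay $127.55 → $269.55
Payment period 2: $269.55 +$8.00 interest = $277.55; pay $124.55 → $153.00
Payment period 3: $153.00 +$5.00 interest = $158.00; pay $121.55 → $36.45
Payment period 4: $36.45 +$2.00 interest = $38.45; pay $38.45 → $0.00

$38.45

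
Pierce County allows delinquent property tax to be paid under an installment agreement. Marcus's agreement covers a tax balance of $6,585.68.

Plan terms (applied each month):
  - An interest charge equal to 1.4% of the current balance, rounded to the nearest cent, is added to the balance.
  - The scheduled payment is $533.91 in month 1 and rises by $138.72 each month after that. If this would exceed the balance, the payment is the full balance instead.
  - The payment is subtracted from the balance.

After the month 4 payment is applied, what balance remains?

Month 1: opening $6,585.68; interest $92.20 → $6,677.88; payment $533.91; balance $6,143.97
Month 2: opening $6,143.97; interest $86.02 → $6,229.99; payment $672.63; balance $5,557.36
Month 3: opening $5,557.36; interest $77.80 → $5,635.16; payment $811.35; balance $4,823.81
Month 4: opening $4,823.81; interest $67.53 → $4,891.34; payment $950.07; balance $3,941.27

$3,941.27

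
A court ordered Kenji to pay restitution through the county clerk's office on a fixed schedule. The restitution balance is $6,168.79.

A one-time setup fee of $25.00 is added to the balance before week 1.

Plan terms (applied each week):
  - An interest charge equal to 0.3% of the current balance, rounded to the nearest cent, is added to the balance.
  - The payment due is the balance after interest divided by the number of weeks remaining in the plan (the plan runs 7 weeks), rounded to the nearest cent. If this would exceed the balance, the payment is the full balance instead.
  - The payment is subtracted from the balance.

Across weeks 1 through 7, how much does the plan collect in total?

$6,268.55

Week 1: opening $6,193.79; interest $18.58 → $6,212.37; payment $887.48; balance $5,324.89
Week 2: opening $5,324.89; interest $15.97 → $5,340.86; payment $890.14; balance $4,450.72
Week 3: opening $4,450.72; interest $13.35 → $4,464.07; payment $892.81; balance $3,571.26
Week 4: opening $3,571.26; interest $10.71 → $3,581.97; payment $895.49; balance $2,686.48
Week 5: opening $2,686.48; interest $8.06 → $2,694.54; payment $898.18; balance $1,796.36
Week 6: opening $1,796.36; interest $5.39 → $1,801.75; payment $900.88; balance $900.87
Week 7: opening $900.87; interest $2.70 → $903.57; payment $903.57; balance $0.00
Total paid: $6,268.55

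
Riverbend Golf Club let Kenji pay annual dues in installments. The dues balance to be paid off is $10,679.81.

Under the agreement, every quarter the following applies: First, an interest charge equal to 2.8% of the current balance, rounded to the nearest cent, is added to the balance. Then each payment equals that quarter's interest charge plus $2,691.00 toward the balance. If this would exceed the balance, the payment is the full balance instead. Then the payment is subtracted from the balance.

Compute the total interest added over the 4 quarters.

Quarter 1: $10,679.81 +$299.03 interest = $10,978.84; pay $2,990.03 → $7,988.81
Quarter 2: $7,988.81 +$223.69 interest = $8,212.50; pay $2,914.69 → $5,297.81
Quarter 3: $5,297.81 +$148.34 interest = $5,446.15; pay $2,839.34 → $2,606.81
Quarter 4: $2,606.81 +$72.99 interest = $2,679.80; pay $2,679.80 → $0.00
Total interest: $299.03 + $223.69 + $148.34 + $72.99 = $744.05

$744.05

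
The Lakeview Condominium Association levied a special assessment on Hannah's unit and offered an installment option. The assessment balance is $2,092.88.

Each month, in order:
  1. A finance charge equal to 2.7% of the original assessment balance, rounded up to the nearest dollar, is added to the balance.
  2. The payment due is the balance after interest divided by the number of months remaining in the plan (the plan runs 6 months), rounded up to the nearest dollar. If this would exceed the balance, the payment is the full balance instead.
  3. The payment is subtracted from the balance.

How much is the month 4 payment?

# | Opening | Interest | Payment | End bal
1 | $2,092.88 | $57.00 | $359.00 | $1,790.88
2 | $1,790.88 | $57.00 | $370.00 | $1,477.88
3 | $1,477.88 | $57.00 | $384.00 | $1,150.88
4 | $1,150.88 | $57.00 | $403.00 | $804.88

$403.00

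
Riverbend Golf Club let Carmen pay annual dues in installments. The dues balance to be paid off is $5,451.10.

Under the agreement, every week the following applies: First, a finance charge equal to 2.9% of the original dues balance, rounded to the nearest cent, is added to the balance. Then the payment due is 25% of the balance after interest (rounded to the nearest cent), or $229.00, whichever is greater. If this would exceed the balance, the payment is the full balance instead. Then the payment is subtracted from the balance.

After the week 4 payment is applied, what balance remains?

$2,048.95

Week 1: opening $5,451.10; interest $158.08 → $5,609.18; payment $1,402.30; balance $4,206.88
Week 2: opening $4,206.88; interest $158.08 → $4,364.96; payment $1,091.24; balance $3,273.72
Week 3: opening $3,273.72; interest $158.08 → $3,431.80; payment $857.95; balance $2,573.85
Week 4: opening $2,573.85; interest $158.08 → $2,731.93; payment $682.98; balance $2,048.95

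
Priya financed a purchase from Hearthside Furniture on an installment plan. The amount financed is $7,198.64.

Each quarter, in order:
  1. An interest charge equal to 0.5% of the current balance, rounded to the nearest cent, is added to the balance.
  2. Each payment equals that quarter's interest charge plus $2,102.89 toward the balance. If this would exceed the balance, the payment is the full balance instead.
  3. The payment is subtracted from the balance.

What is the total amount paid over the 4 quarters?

$7,279.52

Quarter 1: opening $7,198.64; interest $35.99 → $7,234.63; payment $2,138.88; balance $5,095.75
Quarter 2: opening $5,095.75; interest $25.48 → $5,121.23; payment $2,128.37; balance $2,992.86
Quarter 3: opening $2,992.86; interest $14.96 → $3,007.82; payment $2,117.85; balance $889.97
Quarter 4: opening $889.97; interest $4.45 → $894.42; payment $894.42; balance $0.00
Total paid: $7,279.52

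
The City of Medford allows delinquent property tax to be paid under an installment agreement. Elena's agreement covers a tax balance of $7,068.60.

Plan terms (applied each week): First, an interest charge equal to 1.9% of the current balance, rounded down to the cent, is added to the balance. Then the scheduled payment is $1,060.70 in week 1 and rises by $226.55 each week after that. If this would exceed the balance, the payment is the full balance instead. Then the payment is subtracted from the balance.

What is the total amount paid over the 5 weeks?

Week 1: opening $7,068.60; interest $134.30 → $7,202.90; payment $1,060.70; balance $6,142.20
Week 2: opening $6,142.20; interest $116.70 → $6,258.90; payment $1,287.25; balance $4,971.65
Week 3: opening $4,971.65; interest $94.46 → $5,066.11; payment $1,513.80; balance $3,552.31
Week 4: opening $3,552.31; interest $67.49 → $3,619.80; payment $1,740.35; balance $1,879.45
Week 5: opening $1,879.45; interest $35.70 → $1,915.15; payment $1,915.15; balance $0.00
Total paid: $7,517.25

$7,517.25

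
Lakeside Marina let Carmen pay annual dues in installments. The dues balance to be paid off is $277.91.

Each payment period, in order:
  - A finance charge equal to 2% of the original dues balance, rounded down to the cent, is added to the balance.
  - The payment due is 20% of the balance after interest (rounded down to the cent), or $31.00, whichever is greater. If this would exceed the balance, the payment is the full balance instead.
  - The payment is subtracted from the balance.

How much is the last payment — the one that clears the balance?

$30.70

# | Opening | Interest | Payment | End bal
1 | $277.91 | $5.55 | $56.69 | $226.77
2 | $226.77 | $5.55 | $46.46 | $185.86
3 | $185.86 | $5.55 | $38.28 | $153.13
4 | $153.13 | $5.55 | $31.73 | $126.95
5 | $126.95 | $5.55 | $31.00 | $101.50
6 | $101.50 | $5.55 | $31.00 | $76.05
7 | $76.05 | $5.55 | $31.00 | $50.60
8 | $50.60 | $5.55 | $31.00 | $25.15
9 | $25.15 | $5.55 | $30.70 | $0.00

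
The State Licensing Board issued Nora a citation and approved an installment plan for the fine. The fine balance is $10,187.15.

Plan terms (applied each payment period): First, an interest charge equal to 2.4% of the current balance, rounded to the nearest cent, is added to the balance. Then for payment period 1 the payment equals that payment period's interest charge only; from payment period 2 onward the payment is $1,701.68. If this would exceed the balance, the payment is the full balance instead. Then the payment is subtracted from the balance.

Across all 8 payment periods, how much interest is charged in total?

$1,191.42

# | Opening | Interest | Payment | End bal
1 | $10,187.15 | $244.49 | $244.49 | $10,187.15
2 | $10,187.15 | $244.49 | $1,701.68 | $8,729.96
3 | $8,729.96 | $209.52 | $1,701.68 | $7,237.80
4 | $7,237.80 | $173.71 | $1,701.68 | $5,709.83
5 | $5,709.83 | $137.04 | $1,701.68 | $4,145.19
6 | $4,145.19 | $99.48 | $1,701.68 | $2,542.99
7 | $2,542.99 | $61.03 | $1,701.68 | $902.34
8 | $902.34 | $21.66 | $924.00 | $0.00
Total interest: $244.49 + $244.49 + $209.52 + $173.71 + $137.04 + $99.48 + $61.03 + $21.66 = $1,191.42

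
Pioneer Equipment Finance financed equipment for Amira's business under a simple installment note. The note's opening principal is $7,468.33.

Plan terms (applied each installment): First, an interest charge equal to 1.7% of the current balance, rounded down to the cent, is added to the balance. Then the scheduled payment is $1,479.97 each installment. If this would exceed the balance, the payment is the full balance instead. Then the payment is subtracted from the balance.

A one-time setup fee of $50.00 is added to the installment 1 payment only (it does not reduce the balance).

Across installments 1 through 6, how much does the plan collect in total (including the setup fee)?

Installment 1: opening $7,468.33; interest $126.96 → $7,595.29; payment $1,479.97 (+ $50.00 fee); balance $6,115.32
Installment 2: opening $6,115.32; interest $103.96 → $6,219.28; payment $1,479.97; balance $4,739.31
Installment 3: opening $4,739.31; interest $80.56 → $4,819.87; payment $1,479.97; balance $3,339.90
Installment 4: opening $3,339.90; interest $56.77 → $3,396.67; payment $1,479.97; balance $1,916.70
Installment 5: opening $1,916.70; interest $32.58 → $1,949.28; payment $1,479.97; balance $469.31
Installment 6: opening $469.31; interest $7.97 → $477.28; payment $477.28; balance $0.00
Total paid: $7,927.13

$7,927.13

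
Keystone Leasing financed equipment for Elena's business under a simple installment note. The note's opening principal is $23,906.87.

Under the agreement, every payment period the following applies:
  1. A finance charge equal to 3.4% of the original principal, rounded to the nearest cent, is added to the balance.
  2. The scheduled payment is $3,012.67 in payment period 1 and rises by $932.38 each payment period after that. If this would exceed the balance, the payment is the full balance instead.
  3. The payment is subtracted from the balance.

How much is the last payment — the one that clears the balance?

$4,396.70

Payment period 1: $23,906.87 +$812.83 interest = $24,719.70; pay $3,012.67 → $21,707.03
Payment period 2: $21,707.03 +$812.83 interest = $22,519.86; pay $3,945.05 → $18,574.81
Payment period 3: $18,574.81 +$812.83 interest = $19,387.64; pay $4,877.43 → $14,510.21
Payment period 4: $14,510.21 +$812.83 interest = $15,323.04; pay $5,809.81 → $9,513.23
Payment period 5: $9,513.23 +$812.83 interest = $10,326.06; pay $6,742.19 → $3,583.87
Payment period 6: $3,583.87 +$812.83 interest = $4,396.70; pay $4,396.70 → $0.00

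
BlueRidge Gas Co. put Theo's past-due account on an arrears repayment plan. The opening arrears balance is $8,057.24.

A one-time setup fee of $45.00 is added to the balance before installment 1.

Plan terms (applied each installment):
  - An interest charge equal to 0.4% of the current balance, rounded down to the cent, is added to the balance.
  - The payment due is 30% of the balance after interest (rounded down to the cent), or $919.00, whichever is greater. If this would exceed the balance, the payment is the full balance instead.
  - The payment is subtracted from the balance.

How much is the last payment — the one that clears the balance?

# | Opening | Interest | Payment | End bal
1 | $8,102.24 | $32.40 | $2,440.39 | $5,694.25
2 | $5,694.25 | $22.77 | $1,715.10 | $4,001.92
3 | $4,001.92 | $16.00 | $1,205.37 | $2,812.55
4 | $2,812.55 | $11.25 | $919.00 | $1,904.80
5 | $1,904.80 | $7.61 | $919.00 | $993.41
6 | $993.41 | $3.97 | $919.00 | $78.38
7 | $78.38 | $0.31 | $78.69 | $0.00

$78.69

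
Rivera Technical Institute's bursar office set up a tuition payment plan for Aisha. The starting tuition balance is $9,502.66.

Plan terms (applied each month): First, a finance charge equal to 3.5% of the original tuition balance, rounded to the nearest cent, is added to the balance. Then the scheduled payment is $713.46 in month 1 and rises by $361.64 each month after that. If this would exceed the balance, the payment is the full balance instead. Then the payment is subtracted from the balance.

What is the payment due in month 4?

Month 1: $9,502.66 +$332.59 interest = $9,835.25; pay $713.46 → $9,121.79
Month 2: $9,121.79 +$332.59 interest = $9,454.38; pay $1,075.10 → $8,379.28
Month 3: $8,379.28 +$332.59 interest = $8,711.87; pay $1,436.74 → $7,275.13
Month 4: $7,275.13 +$332.59 interest = $7,607.72; pay $1,798.38 → $5,809.34

$1,798.38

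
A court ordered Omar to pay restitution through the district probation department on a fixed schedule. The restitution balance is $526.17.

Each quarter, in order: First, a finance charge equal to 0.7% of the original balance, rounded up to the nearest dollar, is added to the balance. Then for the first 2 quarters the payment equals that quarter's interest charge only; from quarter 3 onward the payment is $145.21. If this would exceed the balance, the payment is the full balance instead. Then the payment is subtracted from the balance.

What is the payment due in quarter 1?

$4.00

Quarter 1: opening $526.17; interest $4.00 → $530.17; payment $4.00; balance $526.17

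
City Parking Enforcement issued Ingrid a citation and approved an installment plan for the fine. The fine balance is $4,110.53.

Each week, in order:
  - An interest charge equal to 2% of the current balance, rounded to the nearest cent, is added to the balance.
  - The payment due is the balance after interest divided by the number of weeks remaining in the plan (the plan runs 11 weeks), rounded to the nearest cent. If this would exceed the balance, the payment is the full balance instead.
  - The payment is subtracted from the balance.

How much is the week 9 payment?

# | Opening | Interest | Payment | End bal
1 | $4,110.53 | $82.21 | $381.16 | $3,811.58
2 | $3,811.58 | $76.23 | $388.78 | $3,499.03
3 | $3,499.03 | $69.98 | $396.56 | $3,172.45
4 | $3,172.45 | $63.45 | $404.49 | $2,831.41
5 | $2,831.41 | $56.63 | $412.58 | $2,475.46
6 | $2,475.46 | $49.51 | $420.83 | $2,104.14
7 | $2,104.14 | $42.08 | $429.24 | $1,716.98
8 | $1,716.98 | $34.34 | $437.83 | $1,313.49
9 | $1,313.49 | $26.27 | $446.59 | $893.17

$446.59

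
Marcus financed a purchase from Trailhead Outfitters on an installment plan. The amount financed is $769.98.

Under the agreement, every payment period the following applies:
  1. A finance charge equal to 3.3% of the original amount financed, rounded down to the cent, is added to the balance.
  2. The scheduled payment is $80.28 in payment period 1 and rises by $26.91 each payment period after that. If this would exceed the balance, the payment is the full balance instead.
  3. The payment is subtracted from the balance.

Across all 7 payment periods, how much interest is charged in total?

Payment period 1: $769.98 +$25.40 interest = $795.38; pay $80.28 → $715.10
Payment period 2: $715.10 +$25.40 interest = $740.50; pay $107.19 → $633.31
Payment period 3: $633.31 +$25.40 interest = $658.71; pay $134.10 → $524.61
Payment period 4: $524.61 +$25.40 interest = $550.01; pay $161.01 → $389.00
Payment period 5: $389.00 +$25.40 interest = $414.40; pay $187.92 → $226.48
Payment period 6: $226.48 +$25.40 interest = $251.88; pay $214.83 → $37.05
Payment period 7: $37.05 +$25.40 interest = $62.45; pay $62.45 → $0.00
Total interest: $25.40 + $25.40 + $25.40 + $25.40 + $25.40 + $25.40 + $25.40 = $177.80

$177.80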